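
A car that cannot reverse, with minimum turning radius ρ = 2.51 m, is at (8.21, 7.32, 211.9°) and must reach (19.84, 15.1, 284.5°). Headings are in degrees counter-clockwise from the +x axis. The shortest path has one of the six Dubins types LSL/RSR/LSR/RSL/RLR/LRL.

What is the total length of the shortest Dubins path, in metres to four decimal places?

Let ψ = atan2(Δy, Δx) = atan2(7.78, 11.63) = 33.7809° be the start→goal bearing.
Normalize: d = |goal − start| / ρ = 13.992330/2.51 = 5.574633, α = (θ_start − ψ) mod 360° = 178.1191° = 3.108764 rad, β = (θ_goal − ψ) mod 360° = 250.7191° = 4.375873 rad.
Common terms: sin α = 0.032822, cos α = -0.999461, sin β = -0.943911, cos β = -0.330200, cos(α−β) = 0.299041, d² = 31.076538. Work in radians in the unit-radius frame; every candidate has L = ρ·(t + p + q).
LSL: p² = 2 + d² − 2cos(α−β) + 2d(sin α − sin β) = 43.368318; p = √p² = 6.585463; φ = atan2(cos β − cos α, d + sin α − sin β) = 0.101803 rad; t = (φ − α) mod 2π = 3.276224 rad, q = (β − φ) mod 2π = 4.274071 rad → L = 2.51·(3.276224 + 6.585463 + 4.274071) = 2.51·14.135757 = 35.480750 m
RSR: p² = 2 + d² − 2cos(α−β) + 2d(sin β − sin α) = 21.588596; p = √p² = 4.646353; φ = atan2(cos α − cos β, d − sin α + sin β) = -0.144543 rad; t = (α − φ) mod 2π = 3.253307 rad, q = (φ − β) mod 2π = 1.762769 rad → L = 2.51·(3.253307 + 4.646353 + 1.762769) = 2.51·9.662429 = 24.252697 m
LSR: p² = d² − 2 + 2cos(α−β) + 2d(sin α + sin β) = 19.516651; p = √p² = 4.417765; φ = atan2(−cos α − cos β, d + sin α + sin β) − atan2(−2, p) = 0.702860 rad; t = (φ − α) mod 2π = 3.877281 rad, q = (φ − β) mod 2π = 2.610172 rad → L = 2.51·(3.877281 + 4.417765 + 2.610172) = 2.51·10.905218 = 27.372098 m
RSL: p² = d² − 2 + 2cos(α−β) − 2d(sin α + sin β) = 39.832589; p = √p² = 6.311306; φ = atan2(cos α + cos β, d − sin α − sin β) − atan2(2, p) = -0.509092 rad; t = (α − φ) mod 2π = 3.617857 rad, q = (β − φ) mod 2π = 4.884966 rad → L = 2.51·(3.617857 + 6.311306 + 4.884966) = 2.51·14.814129 = 37.183464 m
RLR: c = (6 − d² + 2cos(α−β) + 2d(sin α − sin β))/8 = -1.698575, |c| > 1 → infeasible
LRL: c = (6 − d² + 2cos(α−β) − 2d(sin α − sin β))/8 = -4.421040, |c| > 1 → infeasible
Shortest: RSR with L = 24.252697 m ≈ 24.2527 m

24.2527 m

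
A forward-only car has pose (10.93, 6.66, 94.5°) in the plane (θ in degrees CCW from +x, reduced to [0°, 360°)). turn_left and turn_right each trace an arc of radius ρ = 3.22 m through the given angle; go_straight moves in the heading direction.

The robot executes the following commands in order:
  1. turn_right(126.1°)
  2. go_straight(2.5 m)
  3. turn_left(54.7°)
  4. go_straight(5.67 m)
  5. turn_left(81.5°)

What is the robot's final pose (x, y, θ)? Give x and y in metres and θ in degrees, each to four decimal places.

(27.9753, 14.1240, 104.6000°)

set_pose: (x, y, θ) = (10.9300, 6.6600, 94.5000°), ρ = 3.22
turn_right(126.1°): centre at ρ to the right, rotate −126.1° → (15.8273, 9.6552, -31.6000° ≡ 328.4000°)
go_straight(2.5): x += 2.5·cos θ, y += 2.5·sin θ → (17.9566, 8.3452, 328.4000°)
turn_left(54.7°): centre at ρ to the left, rotate +54.7° → (20.9072, 8.1260, 383.1000° ≡ 23.1000°)
go_straight(5.67): x += 5.67·cos θ, y += 5.67·sin θ → (26.1226, 10.3505, 23.1000°)
turn_left(81.5°): centre at ρ to the left, rotate +81.5° → (27.9753, 14.1240, 104.6000°)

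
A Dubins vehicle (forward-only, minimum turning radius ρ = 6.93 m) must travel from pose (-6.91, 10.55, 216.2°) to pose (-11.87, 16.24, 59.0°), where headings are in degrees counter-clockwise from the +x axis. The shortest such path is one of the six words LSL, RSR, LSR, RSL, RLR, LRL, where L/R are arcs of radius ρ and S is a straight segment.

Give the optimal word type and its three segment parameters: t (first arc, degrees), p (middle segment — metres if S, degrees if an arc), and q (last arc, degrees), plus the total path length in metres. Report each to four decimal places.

LRL: t = 49.4921°, p = 260.8405°, q = 54.1484°, L = 44.0844 m

Let ψ = atan2(Δy, Δx) = atan2(5.69, -4.96) = 131.0788° be the start→goal bearing.
Normalize: d = |goal − start| / ρ = 7.548357/6.93 = 1.089229, α = (θ_start − ψ) mod 360° = 85.1212° = 1.485645 rad, β = (θ_goal − ψ) mod 360° = 287.9212° = 5.025173 rad.
Common terms: sin α = 0.996377, cos α = 0.085049, sin β = -0.951481, cos β = 0.307708, cos(α−β) = -0.921863, d² = 1.186420. Work in radians in the unit-radius frame; every candidate has L = ρ·(t + p + q).
LSL: p² = 2 + d² − 2cos(α−β) + 2d(sin α − sin β) = 9.273472; p = √p² = 3.045238; φ = atan2(cos β − cos α, d + sin α − sin β) = 0.073183 rad; t = (φ − α) mod 2π = 4.870723 rad, q = (β − φ) mod 2π = 4.951990 rad → L = 6.93·(4.870723 + 3.045238 + 4.951990) = 6.93·12.867951 = 89.174898 m
RSR: p² = 2 + d² − 2cos(α−β) + 2d(sin β − sin α) = 0.786820; p = √p² = 0.887029; φ = atan2(cos α − cos β, d − sin α + sin β) = -2.887861 rad; t = (α − φ) mod 2π = 4.373506 rad, q = (φ − β) mod 2π = 4.653337 rad → L = 6.93·(4.373506 + 0.887029 + 4.653337) = 6.93·9.913872 = 68.703131 m
LSR: p² = d² − 2 + 2cos(α−β) + 2d(sin α + sin β) = -2.559502 < 0 → infeasible
RSL: p² = d² − 2 + 2cos(α−β) − 2d(sin α + sin β) = -2.755111 < 0 → infeasible
RLR: c = (6 − d² + 2cos(α−β) + 2d(sin α − sin β))/8 = 0.901647; p = 2π − arccos c = 5.835953 rad; φ = atan2(cos α − cos β, d − sin α + sin β) = -2.887861 rad; t = (α − φ + p/2) mod 2π = 1.008297 rad, q = (α − β − t + p) mod 2π = 1.288128 rad → L = 6.93·(1.008297 + 5.835953 + 1.288128) = 6.93·8.132378 = 56.357380 m
LRL: c = (6 − d² + 2cos(α−β) − 2d(sin α − sin β))/8 = -0.159184; p = 2π − arccos c = 4.552525 rad; φ = atan2(cos β − cos α, d + sin α − sin β) = 0.073183 rad; t = (φ − α + p/2) mod 2π = 0.863800 rad, q = (β − α − t + p) mod 2π = 0.945067 rad → L = 6.93·(0.863800 + 4.552525 + 0.945067) = 6.93·6.361392 = 44.084448 m
Shortest: LRL with L = 44.084448 m ≈ 44.0844 m
Convert LRL to answer units (arcs ×180/π): t = 0.863800·180/π = 49.4921°, p = 4.552525·180/π = 260.8405°, q = 0.945067·180/π = 54.1484°, L = 44.0844 m.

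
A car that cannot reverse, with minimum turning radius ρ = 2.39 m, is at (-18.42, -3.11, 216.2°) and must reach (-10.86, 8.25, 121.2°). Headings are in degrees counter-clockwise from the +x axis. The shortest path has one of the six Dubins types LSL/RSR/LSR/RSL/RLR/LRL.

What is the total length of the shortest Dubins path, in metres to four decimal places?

21.7334 m

Let ψ = atan2(Δy, Δx) = atan2(11.36, 7.56) = 56.3565° be the start→goal bearing.
Normalize: d = |goal − start| / ρ = 13.645629/2.39 = 5.709468, α = (θ_start − ψ) mod 360° = 159.8435° = 2.789795 rad, β = (θ_goal − ψ) mod 360° = 64.8435° = 1.131732 rad.
Common terms: sin α = 0.344586, cos α = -0.938755, sin β = 0.905150, cos β = 0.425092, cos(α−β) = -0.087156, d² = 32.598029. Work in radians in the unit-radius frame; every candidate has L = ρ·(t + p + q).
LSL: p² = 2 + d² − 2cos(α−β) + 2d(sin α − sin β) = 28.371294; p = √p² = 5.326471; φ = atan2(cos β − cos α, d + sin α − sin β) = 0.258935 rad; t = (φ − α) mod 2π = 3.752325 rad, q = (β − φ) mod 2π = 0.872798 rad → L = 2.39·(3.752325 + 5.326471 + 0.872798) = 2.39·9.951594 = 23.784309 m
RSR: p² = 2 + d² − 2cos(α−β) + 2d(sin β − sin α) = 41.173387; p = √p² = 6.416649; φ = atan2(cos α − cos β, d − sin α + sin β) = -0.214182 rad; t = (α − φ) mod 2π = 3.003977 rad, q = (φ − β) mod 2π = 4.937271 rad → L = 2.39·(3.003977 + 6.416649 + 4.937271) = 2.39·14.357897 = 34.315374 m
LSR: p² = d² − 2 + 2cos(α−β) + 2d(sin α + sin β) = 44.694371; p = √p² = 6.685385; φ = atan2(−cos α − cos β, d + sin α + sin β) − atan2(−2, p) = 0.364363 rad; t = (φ − α) mod 2π = 3.857753 rad, q = (φ − β) mod 2π = 5.515816 rad → L = 2.39·(3.857753 + 6.685385 + 5.515816) = 2.39·16.058954 = 38.380900 m
RSL: p² = d² − 2 + 2cos(α−β) − 2d(sin α + sin β) = 16.153064; p = √p² = 4.019087; φ = atan2(cos α + cos β, d − sin α − sin β) − atan2(2, p) = -0.576419 rad; t = (α − φ) mod 2π = 3.366214 rad, q = (β − φ) mod 2π = 1.708151 rad → L = 2.39·(3.366214 + 4.019087 + 1.708151) = 2.39·9.093452 = 21.733351 m
RLR: c = (6 − d² + 2cos(α−β) + 2d(sin α − sin β))/8 = -4.146673, |c| > 1 → infeasible
LRL: c = (6 − d² + 2cos(α−β) − 2d(sin α − sin β))/8 = -2.546412, |c| > 1 → infeasible
Shortest: RSL with L = 21.733351 m ≈ 21.7334 m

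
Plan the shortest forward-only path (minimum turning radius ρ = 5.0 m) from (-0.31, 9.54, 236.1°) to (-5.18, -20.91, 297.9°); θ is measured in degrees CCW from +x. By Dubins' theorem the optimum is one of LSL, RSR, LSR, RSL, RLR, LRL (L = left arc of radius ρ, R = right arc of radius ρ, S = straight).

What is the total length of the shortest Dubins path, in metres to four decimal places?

31.1293 m

Let ψ = atan2(Δy, Δx) = atan2(-30.45, -4.87) = -99.0866° be the start→goal bearing.
Normalize: d = |goal − start| / ρ = 30.836981/5.0 = 6.167396, α = (θ_start − ψ) mod 360° = 335.1866° = 5.850110 rad, β = (θ_goal − ψ) mod 360° = 36.9866° = 0.645538 rad.
Common terms: sin α = -0.419664, cos α = 0.907679, sin β = 0.601628, cos β = 0.798776, cos(α−β) = 0.472551, d² = 38.036776. Work in radians in the unit-radius frame; every candidate has L = ρ·(t + p + q).
LSL: p² = 2 + d² − 2cos(α−β) + 2d(sin α − sin β) = 26.494242; p = √p² = 5.147256; φ = atan2(cos β − cos α, d + sin α − sin β) = -0.021159 rad; t = (φ − α) mod 2π = 0.411916 rad, q = (β − φ) mod 2π = 0.666697 rad → L = 5.0·(0.411916 + 5.147256 + 0.666697) = 5.0·6.225869 = 31.129346 m
RSR: p² = 2 + d² − 2cos(α−β) + 2d(sin β − sin α) = 51.689107; p = √p² = 7.189514; φ = atan2(cos α − cos β, d − sin α + sin β) = 0.015148 rad; t = (α − φ) mod 2π = 5.834962 rad, q = (φ − β) mod 2π = 5.652795 rad → L = 5.0·(5.834962 + 7.189514 + 5.652795) = 5.0·18.677271 = 93.386354 m
LSR: p² = d² − 2 + 2cos(α−β) + 2d(sin α + sin β) = 39.226367; p = √p² = 6.263096; φ = atan2(−cos α − cos β, d + sin α + sin β) − atan2(−2, p) = 0.046540 rad; t = (φ − α) mod 2π = 0.479615 rad, q = (φ − β) mod 2π = 5.684187 rad → L = 5.0·(0.479615 + 6.263096 + 5.684187) = 5.0·12.426898 = 62.134491 m
RSL: p² = d² − 2 + 2cos(α−β) − 2d(sin α + sin β) = 34.737388; p = √p² = 5.893843; φ = atan2(cos α + cos β, d − sin α − sin β) − atan2(2, p) = -0.049411 rad; t = (α − φ) mod 2π = 5.899521 rad, q = (β − φ) mod 2π = 0.694949 rad → L = 5.0·(5.899521 + 5.893843 + 0.694949) = 5.0·12.488314 = 62.441568 m
RLR: c = (6 − d² + 2cos(α−β) + 2d(sin α − sin β))/8 = -5.461138, |c| > 1 → infeasible
LRL: c = (6 − d² + 2cos(α−β) − 2d(sin α − sin β))/8 = -2.311780, |c| > 1 → infeasible
Shortest: LSL with L = 31.129346 m ≈ 31.1293 m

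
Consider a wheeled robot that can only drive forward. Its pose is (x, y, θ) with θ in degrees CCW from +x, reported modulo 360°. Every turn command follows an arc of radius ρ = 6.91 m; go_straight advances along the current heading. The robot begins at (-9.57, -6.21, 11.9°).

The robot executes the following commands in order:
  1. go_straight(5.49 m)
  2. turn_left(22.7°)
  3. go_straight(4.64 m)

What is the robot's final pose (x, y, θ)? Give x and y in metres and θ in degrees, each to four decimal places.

set_pose: (x, y, θ) = (-9.5700, -6.2100, 11.9000°), ρ = 6.91
go_straight(5.49): x += 5.49·cos θ, y += 5.49·sin θ → (-4.1980, -5.0779, 11.9000°)
turn_left(22.7°): centre at ρ to the left, rotate +22.7° → (-1.6991, -4.0043, 34.6000°)
go_straight(4.64): x += 4.64·cos θ, y += 4.64·sin θ → (2.1203, -1.3695, 34.6000°)

(2.1203, -1.3695, 34.6000°)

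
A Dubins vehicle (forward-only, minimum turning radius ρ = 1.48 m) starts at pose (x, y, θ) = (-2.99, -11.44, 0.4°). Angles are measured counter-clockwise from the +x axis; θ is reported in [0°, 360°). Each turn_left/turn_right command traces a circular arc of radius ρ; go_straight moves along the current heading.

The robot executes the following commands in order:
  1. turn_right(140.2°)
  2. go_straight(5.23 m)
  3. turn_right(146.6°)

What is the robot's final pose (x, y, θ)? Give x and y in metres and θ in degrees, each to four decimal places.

(-8.3941, -15.8778, 73.6000°)

set_pose: (x, y, θ) = (-2.9900, -11.4400, 0.4000°), ρ = 1.48
turn_right(140.2°): centre at ρ to the right, rotate −140.2° → (-2.0244, -14.0504, -139.8000° ≡ 220.2000°)
go_straight(5.23): x += 5.23·cos θ, y += 5.23·sin θ → (-6.0190, -17.4261, 220.2000°)
turn_right(146.6°): centre at ρ to the right, rotate −146.6° → (-8.3941, -15.8778, 73.6000°)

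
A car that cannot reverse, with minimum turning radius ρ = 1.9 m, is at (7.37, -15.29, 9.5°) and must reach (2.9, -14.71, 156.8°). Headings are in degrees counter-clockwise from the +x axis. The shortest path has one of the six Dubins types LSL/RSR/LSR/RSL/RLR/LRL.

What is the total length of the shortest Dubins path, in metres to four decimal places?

Let ψ = atan2(Δy, Δx) = atan2(0.58, -4.47) = 172.6070° be the start→goal bearing.
Normalize: d = |goal − start| / ρ = 4.507472/1.9 = 2.372353, α = (θ_start − ψ) mod 360° = 196.8930° = 3.436432 rad, β = (θ_goal − ψ) mod 360° = 344.1930° = 6.007302 rad.
Common terms: sin α = -0.290586, cos α = -0.956849, sin β = -0.272397, cos β = 0.962185, cos(α−β) = -0.841511, d² = 5.628061. Work in radians in the unit-radius frame; every candidate has L = ρ·(t + p + q).
LSL: p² = 2 + d² − 2cos(α−β) + 2d(sin α − sin β) = 9.224781; p = √p² = 3.037232; φ = atan2(cos β − cos α, d + sin α − sin β) = 0.683920 rad; t = (φ − α) mod 2π = 3.530673 rad, q = (β − φ) mod 2π = 5.323382 rad → L = 1.9·(3.530673 + 3.037232 + 5.323382) = 1.9·11.891288 = 22.593447 m
RSR: p² = 2 + d² − 2cos(α−β) + 2d(sin β − sin α) = 9.397384; p = √p² = 3.065515; φ = atan2(cos α − cos β, d − sin α + sin β) = -0.676422 rad; t = (α − φ) mod 2π = 4.112854 rad, q = (φ − β) mod 2π = 5.882647 rad → L = 1.9·(4.112854 + 3.065515 + 5.882647) = 1.9·13.061016 = 24.815930 m
LSR: p² = d² − 2 + 2cos(α−β) + 2d(sin α + sin β) = -0.726150 < 0 → infeasible
RSL: p² = d² − 2 + 2cos(α−β) − 2d(sin α + sin β) = 4.616229; p = √p² = 2.148541; φ = atan2(cos α + cos β, d − sin α − sin β) − atan2(2, p) = -0.747790 rad; t = (α − φ) mod 2π = 4.184222 rad, q = (β − φ) mod 2π = 0.471907 rad → L = 1.9·(4.184222 + 2.148541 + 0.471907) = 1.9·6.804670 = 12.928872 m
RLR: c = (6 − d² + 2cos(α−β) + 2d(sin α − sin β))/8 = -0.174673; p = 2π − arccos c = 4.536815 rad; φ = atan2(cos α − cos β, d − sin α + sin β) = -0.676422 rad; t = (α − φ + p/2) mod 2π = 0.098076 rad, q = (α − β − t + p) mod 2π = 1.867869 rad → L = 1.9·(0.098076 + 4.536815 + 1.867869) = 1.9·6.502761 = 12.355245 m
LRL: c = (6 − d² + 2cos(α−β) − 2d(sin α − sin β))/8 = -0.153098; p = 2π − arccos c = 4.558687 rad; φ = atan2(cos β − cos α, d + sin α − sin β) = 0.683920 rad; t = (φ − α + p/2) mod 2π = 5.810017 rad, q = (β − α − t + p) mod 2π = 1.319540 rad → L = 1.9·(5.810017 + 4.558687 + 1.319540) = 1.9·11.688244 = 22.207663 m
Shortest: RLR with L = 12.355245 m ≈ 12.3552 m

12.3552 m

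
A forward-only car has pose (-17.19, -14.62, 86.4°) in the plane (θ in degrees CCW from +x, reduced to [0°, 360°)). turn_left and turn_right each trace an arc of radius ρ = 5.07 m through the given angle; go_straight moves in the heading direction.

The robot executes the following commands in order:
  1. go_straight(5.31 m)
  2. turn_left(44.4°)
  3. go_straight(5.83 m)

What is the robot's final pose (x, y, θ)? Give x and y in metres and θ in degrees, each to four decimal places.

set_pose: (x, y, θ) = (-17.1900, -14.6200, 86.4000°), ρ = 5.07
go_straight(5.31): x += 5.31·cos θ, y += 5.31·sin θ → (-16.8566, -9.3205, 86.4000°)
turn_left(44.4°): centre at ρ to the left, rotate +44.4° → (-18.0786, -5.6893, 130.8000°)
go_straight(5.83): x += 5.83·cos θ, y += 5.83·sin θ → (-21.8881, -1.2760, 130.8000°)

(-21.8881, -1.2760, 130.8000°)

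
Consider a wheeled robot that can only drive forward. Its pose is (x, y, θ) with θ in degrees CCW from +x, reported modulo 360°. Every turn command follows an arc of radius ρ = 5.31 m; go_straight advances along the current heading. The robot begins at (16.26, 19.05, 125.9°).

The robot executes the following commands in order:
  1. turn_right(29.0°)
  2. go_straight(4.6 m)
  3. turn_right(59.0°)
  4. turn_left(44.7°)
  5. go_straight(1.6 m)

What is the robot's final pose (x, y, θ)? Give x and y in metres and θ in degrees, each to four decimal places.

(18.9568, 36.0132, 82.6000°)

set_pose: (x, y, θ) = (16.2600, 19.0500, 125.9000°), ρ = 5.31
turn_right(29.0°): centre at ρ to the right, rotate −29.0° → (15.2898, 21.5257, 96.9000°)
go_straight(4.6): x += 4.6·cos θ, y += 4.6·sin θ → (14.7372, 26.0924, 96.9000°)
turn_right(59.0°): centre at ρ to the right, rotate −59.0° → (16.7468, 30.9204, 37.9000°)
turn_left(44.7°): centre at ρ to the left, rotate +44.7° → (18.7508, 34.4265, 82.6000°)
go_straight(1.6): x += 1.6·cos θ, y += 1.6·sin θ → (18.9568, 36.0132, 82.6000°)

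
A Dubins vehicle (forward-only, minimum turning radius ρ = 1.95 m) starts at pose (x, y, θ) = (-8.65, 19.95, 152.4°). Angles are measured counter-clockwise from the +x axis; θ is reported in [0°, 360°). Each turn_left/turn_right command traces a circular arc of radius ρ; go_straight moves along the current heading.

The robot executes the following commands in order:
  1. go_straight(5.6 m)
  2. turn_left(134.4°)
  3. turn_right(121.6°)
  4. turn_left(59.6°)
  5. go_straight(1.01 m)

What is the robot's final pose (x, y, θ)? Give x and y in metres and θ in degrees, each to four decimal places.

(-21.3367, 16.5905, 224.8000°)

set_pose: (x, y, θ) = (-8.6500, 19.9500, 152.4000°), ρ = 1.95
go_straight(5.6): x += 5.6·cos θ, y += 5.6·sin θ → (-13.6127, 22.5445, 152.4000°)
turn_left(134.4°): centre at ρ to the left, rotate +134.4° → (-16.3829, 20.2527, 286.8000°)
turn_right(121.6°): centre at ρ to the right, rotate −121.6° → (-18.7478, 17.8038, 165.2000°)
turn_left(59.6°): centre at ρ to the left, rotate +59.6° → (-20.6200, 17.3022, 224.8000°)
go_straight(1.01): x += 1.01·cos θ, y += 1.01·sin θ → (-21.3367, 16.5905, 224.8000°)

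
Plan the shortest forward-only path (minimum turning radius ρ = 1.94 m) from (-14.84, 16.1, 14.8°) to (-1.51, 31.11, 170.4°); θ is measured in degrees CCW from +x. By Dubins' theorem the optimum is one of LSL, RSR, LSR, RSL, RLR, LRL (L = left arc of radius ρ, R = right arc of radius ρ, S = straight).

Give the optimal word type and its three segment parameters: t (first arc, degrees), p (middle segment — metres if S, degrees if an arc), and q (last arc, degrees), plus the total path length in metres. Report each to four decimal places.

Let ψ = atan2(Δy, Δx) = atan2(15.01, 13.33) = 48.3925° be the start→goal bearing.
Normalize: d = |goal − start| / ρ = 20.074586/1.94 = 10.347725, α = (θ_start − ψ) mod 360° = 326.4075° = 5.696885 rad, β = (θ_goal − ψ) mod 360° = 122.0075° = 2.129432 rad.
Common terms: sin α = -0.553283, cos α = 0.832993, sin β = 0.847979, cos β = -0.530030, cos(α−β) = -0.910684, d² = 107.075407. Work in radians in the unit-radius frame; every candidate has L = ρ·(t + p + q).
LSL: p² = 2 + d² − 2cos(α−β) + 2d(sin α − sin β) = 81.897026; p = √p² = 9.049698; φ = atan2(cos β − cos α, d + sin α − sin β) = -0.151191 rad; t = (φ − α) mod 2π = 0.435110 rad, q = (β − φ) mod 2π = 2.280623 rad → L = 1.94·(0.435110 + 9.049698 + 2.280623) = 1.94·11.765430 = 22.824934 m
RSR: p² = 2 + d² − 2cos(α−β) + 2d(sin β − sin α) = 139.896521; p = √p² = 11.827786; φ = atan2(cos α − cos β, d − sin α + sin β) = 0.115496 rad; t = (α − φ) mod 2π = 5.581389 rad, q = (φ − β) mod 2π = 4.269249 rad → L = 1.94·(5.581389 + 11.827786 + 4.269249) = 1.94·21.678424 = 42.056143 m
LSR: p² = d² − 2 + 2cos(α−β) + 2d(sin α + sin β) = 109.352906; p = √p² = 10.457194; φ = atan2(−cos α − cos β, d + sin α + sin β) − atan2(−2, p) = 0.160514 rad; t = (φ − α) mod 2π = 0.746814 rad, q = (φ − β) mod 2π = 4.314267 rad → L = 1.94·(0.746814 + 10.457194 + 4.314267) = 1.94·15.518275 = 30.105454 m
RSL: p² = d² − 2 + 2cos(α−β) − 2d(sin α + sin β) = 97.155172; p = √p² = 9.856732; φ = atan2(cos α + cos β, d − sin α − sin β) − atan2(2, p) = -0.170062 rad; t = (α − φ) mod 2π = 5.866947 rad, q = (β − φ) mod 2π = 2.299494 rad → L = 1.94·(5.866947 + 9.856732 + 2.299494) = 1.94·18.023173 = 34.964955 m
RLR: c = (6 − d² + 2cos(α−β) + 2d(sin α − sin β))/8 = -16.487065, |c| > 1 → infeasible
LRL: c = (6 − d² + 2cos(α−β) − 2d(sin α − sin β))/8 = -9.237128, |c| > 1 → infeasible
Shortest: LSL with L = 22.824934 m ≈ 22.8249 m
Convert LSL to answer units (arcs ×180/π): t = 0.435110·180/π = 24.9299°, p = ρ·p = 1.94·9.049698 = 17.5564 m, q = 2.280623·180/π = 130.6701°, L = 22.8249 m.

LSL: t = 24.9299°, p = 17.5564 m, q = 130.6701°, L = 22.8249 m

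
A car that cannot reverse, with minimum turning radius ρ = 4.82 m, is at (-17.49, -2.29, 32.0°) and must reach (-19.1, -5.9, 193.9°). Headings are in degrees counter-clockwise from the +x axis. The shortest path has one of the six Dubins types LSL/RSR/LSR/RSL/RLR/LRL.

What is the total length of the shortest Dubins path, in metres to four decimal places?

30.2340 m

Let ψ = atan2(Δy, Δx) = atan2(-3.61, -1.61) = -114.0361° be the start→goal bearing.
Normalize: d = |goal − start| / ρ = 3.952746/4.82 = 0.820072, α = (θ_start − ψ) mod 360° = 146.0361° = 2.548810 rad, β = (θ_goal − ψ) mod 360° = 307.9361° = 5.374498 rad.
Common terms: sin α = 0.558671, cos α = -0.829390, sin β = -0.788697, cos β = 0.614782, cos(α−β) = -0.950516, d² = 0.672518. Work in radians in the unit-radius frame; every candidate has L = ρ·(t + p + q).
LSL: p² = 2 + d² − 2cos(α−β) + 2d(sin α − sin β) = 6.783426; p = √p² = 2.604501; φ = atan2(cos β − cos α, d + sin α − sin β) = 0.587751 rad; t = (φ − α) mod 2π = 4.322126 rad, q = (β − φ) mod 2π = 4.786748 rad → L = 4.82·(4.322126 + 2.604501 + 4.786748) = 4.82·11.713374 = 56.458465 m
RSR: p² = 2 + d² − 2cos(α−β) + 2d(sin β − sin α) = 2.363672; p = √p² = 1.537424; φ = atan2(cos α − cos β, d − sin α + sin β) = -1.920877 rad; t = (α − φ) mod 2π = 4.469688 rad, q = (φ − β) mod 2π = 5.270995 rad → L = 4.82·(4.469688 + 1.537424 + 5.270995) = 4.82·11.278107 = 54.360473 m
LSR: p² = d² − 2 + 2cos(α−β) + 2d(sin α + sin β) = -3.605790 < 0 → infeasible
RSL: p² = d² − 2 + 2cos(α−β) − 2d(sin α + sin β) = -2.851238 < 0 → infeasible
RLR: c = (6 − d² + 2cos(α−β) + 2d(sin α − sin β))/8 = 0.704541; p = 2π − arccos c = 5.494165 rad; φ = atan2(cos α − cos β, d − sin α + sin β) = -1.920877 rad; t = (α − φ + p/2) mod 2π = 0.933585 rad, q = (α − β − t + p) mod 2π = 1.734892 rad → L = 4.82·(0.933585 + 5.494165 + 1.734892) = 4.82·8.162642 = 39.343935 m
LRL: c = (6 − d² + 2cos(α−β) − 2d(sin α − sin β))/8 = 0.152072; p = 2π − arccos c = 4.865053 rad; φ = atan2(cos β − cos α, d + sin α − sin β) = 0.587751 rad; t = (φ − α + p/2) mod 2π = 0.471467 rad, q = (β − α − t + p) mod 2π = 0.936089 rad → L = 4.82·(0.471467 + 4.865053 + 0.936089) = 4.82·6.272609 = 30.233975 m
Shortest: LRL with L = 30.233975 m ≈ 30.2340 m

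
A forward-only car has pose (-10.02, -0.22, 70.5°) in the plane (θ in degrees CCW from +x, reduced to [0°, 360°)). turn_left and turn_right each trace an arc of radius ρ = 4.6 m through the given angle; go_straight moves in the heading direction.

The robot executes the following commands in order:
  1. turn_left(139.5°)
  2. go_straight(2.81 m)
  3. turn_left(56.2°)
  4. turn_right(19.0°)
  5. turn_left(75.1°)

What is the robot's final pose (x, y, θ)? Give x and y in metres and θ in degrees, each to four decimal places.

set_pose: (x, y, θ) = (-10.0200, -0.2200, 70.5000°), ρ = 4.6
turn_left(139.5°): centre at ρ to the left, rotate +139.5° → (-16.6562, 5.2992, 210.0000°)
go_straight(2.81): x += 2.81·cos θ, y += 2.81·sin θ → (-19.0897, 3.8942, 210.0000°)
turn_left(56.2°): centre at ρ to the left, rotate +56.2° → (-21.3796, 0.2154, 266.2000°)
turn_right(19.0°): centre at ρ to the right, rotate −19.0° → (-21.7289, -1.2623, 247.2000°)
turn_left(75.1°): centre at ρ to the left, rotate +75.1° → (-20.3013, -6.6845, 322.3000°)

(-20.3013, -6.6845, 322.3000°)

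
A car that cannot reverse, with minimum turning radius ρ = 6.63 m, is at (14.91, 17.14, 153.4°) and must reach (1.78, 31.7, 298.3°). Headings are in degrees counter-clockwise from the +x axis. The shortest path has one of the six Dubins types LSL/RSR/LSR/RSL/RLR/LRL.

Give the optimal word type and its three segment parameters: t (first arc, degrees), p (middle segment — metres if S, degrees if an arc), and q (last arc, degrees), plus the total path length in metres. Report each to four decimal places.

RSL: t = 80.4320°, p = 8.2530 m, q = 225.3320°, L = 43.6346 m

Let ψ = atan2(Δy, Δx) = atan2(14.56, -13.13) = 132.0437° be the start→goal bearing.
Normalize: d = |goal − start| / ρ = 19.605879/6.63 = 2.957146, α = (θ_start − ψ) mod 360° = 21.3563° = 0.372738 rad, β = (θ_goal − ψ) mod 360° = 166.2563° = 2.901720 rad.
Common terms: sin α = 0.364167, cos α = 0.931334, sin β = 0.237579, cos β = -0.971368, cos(α−β) = -0.818150, d² = 8.744714. Work in radians in the unit-radius frame; every candidate has L = ρ·(t + p + q).
LSL: p² = 2 + d² − 2cos(α−β) + 2d(sin α − sin β) = 13.129690; p = √p² = 3.623491; φ = atan2(cos β − cos α, d + sin α − sin β) = -0.552835 rad; t = (φ − α) mod 2π = 5.357613 rad, q = (β − φ) mod 2π = 3.454555 rad → L = 6.63·(5.357613 + 3.623491 + 3.454555) = 6.63·12.435659 = 82.448418 m
RSR: p² = 2 + d² − 2cos(α−β) + 2d(sin β − sin α) = 11.632336; p = √p² = 3.410621; φ = atan2(cos α − cos β, d − sin α + sin β) = 0.591824 rad; t = (α − φ) mod 2π = 6.064099 rad, q = (φ − β) mod 2π = 3.973289 rad → L = 6.63·(6.064099 + 3.410621 + 3.973289) = 6.63·13.448010 = 89.160303 m
LSR: p² = d² − 2 + 2cos(α−β) + 2d(sin α + sin β) = 8.667314; p = √p² = 2.944030; φ = atan2(−cos α − cos β, d + sin α + sin β) − atan2(−2, p) = 0.607974 rad; t = (φ − α) mod 2π = 0.235237 rad, q = (φ − β) mod 2π = 3.989440 rad → L = 6.63·(0.235237 + 2.944030 + 3.989440) = 6.63·7.168706 = 47.528524 m
RSL: p² = d² − 2 + 2cos(α−β) − 2d(sin α + sin β) = 1.549515; p = √p² = 1.244795; φ = atan2(cos α + cos β, d − sin α − sin β) − atan2(2, p) = -1.031066 rad; t = (α − φ) mod 2π = 1.403804 rad, q = (β − φ) mod 2π = 3.932786 rad → L = 6.63·(1.403804 + 1.244795 + 3.932786) = 6.63·6.581385 = 43.634581 m
RLR: c = (6 − d² + 2cos(α−β) + 2d(sin α − sin β))/8 = -0.454042; p = 2π − arccos c = 4.241092 rad; φ = atan2(cos α − cos β, d − sin α + sin β) = 0.591824 rad; t = (α − φ + p/2) mod 2π = 1.901460 rad, q = (α − β − t + p) mod 2π = 6.093835 rad → L = 6.63·(1.901460 + 4.241092 + 6.093835) = 6.63·12.236388 = 81.127252 m
LRL: c = (6 − d² + 2cos(α−β) − 2d(sin α − sin β))/8 = -0.641211; p = 2π − arccos c = 4.016313 rad; φ = atan2(cos β − cos α, d + sin α − sin β) = -0.552835 rad; t = (φ − α + p/2) mod 2π = 1.082584 rad, q = (β − α − t + p) mod 2π = 5.462711 rad → L = 6.63·(1.082584 + 4.016313 + 5.462711) = 6.63·10.561609 = 70.023465 m
Shortest: RSL with L = 43.634581 m ≈ 43.6346 m
Convert RSL to answer units (arcs ×180/π): t = 1.403804·180/π = 80.4320°, p = ρ·p = 6.63·1.244795 = 8.2530 m, q = 3.932786·180/π = 225.3320°, L = 43.6346 m.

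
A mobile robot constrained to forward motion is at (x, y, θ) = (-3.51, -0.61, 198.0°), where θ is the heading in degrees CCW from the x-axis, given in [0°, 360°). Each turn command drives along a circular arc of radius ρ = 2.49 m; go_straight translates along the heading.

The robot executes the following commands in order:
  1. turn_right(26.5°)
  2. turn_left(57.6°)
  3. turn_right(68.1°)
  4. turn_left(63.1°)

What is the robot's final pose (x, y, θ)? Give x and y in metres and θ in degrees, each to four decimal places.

set_pose: (x, y, θ) = (-3.5100, -0.6100, 198.0000°), ρ = 2.49
turn_right(26.5°): centre at ρ to the right, rotate −26.5° → (-4.6475, -0.7045, 171.5000°)
turn_left(57.6°): centre at ρ to the left, rotate +57.6° → (-6.8976, -1.5369, 229.1000°)
turn_right(68.1°): centre at ρ to the right, rotate −68.1° → (-9.5904, -2.2609, 161.0000°)
turn_left(63.1°): centre at ρ to the left, rotate +63.1° → (-12.1338, -2.8271, 224.1000°)

(-12.1338, -2.8271, 224.1000°)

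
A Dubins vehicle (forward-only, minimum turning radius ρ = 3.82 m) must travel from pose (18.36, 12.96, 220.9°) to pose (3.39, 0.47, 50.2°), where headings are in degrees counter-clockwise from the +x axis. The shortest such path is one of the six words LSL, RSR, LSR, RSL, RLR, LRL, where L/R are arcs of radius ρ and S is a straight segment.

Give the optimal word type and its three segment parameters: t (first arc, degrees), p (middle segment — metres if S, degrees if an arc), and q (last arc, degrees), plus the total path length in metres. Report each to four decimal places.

Let ψ = atan2(Δy, Δx) = atan2(-12.49, -14.97) = -140.1606° be the start→goal bearing.
Normalize: d = |goal − start| / ρ = 19.496179/3.82 = 5.103712, α = (θ_start − ψ) mod 360° = 1.0606° = 0.018510 rad, β = (θ_goal − ψ) mod 360° = 190.3606° = 3.322419 rad.
Common terms: sin α = 0.018509, cos α = 0.999829, sin β = -0.179842, cos β = -0.983695, cos(α−β) = -0.986856, d² = 26.047874. Work in radians in the unit-radius frame; every candidate has L = ρ·(t + p + q).
LSL: p² = 2 + d² − 2cos(α−β) + 2d(sin α − sin β) = 32.046242; p = √p² = 5.660940; φ = atan2(cos β − cos α, d + sin α − sin β) = -0.357985 rad; t = (φ − α) mod 2π = 5.906690 rad, q = (β − φ) mod 2π = 3.680404 rad → L = 3.82·(5.906690 + 5.660940 + 3.680404) = 3.82·15.248034 = 58.247489 m
RSR: p² = 2 + d² − 2cos(α−β) + 2d(sin β − sin α) = 27.996929; p = √p² = 5.291212; φ = atan2(cos α − cos β, d − sin α + sin β) = 0.384258 rad; t = (α − φ) mod 2π = 5.917438 rad, q = (φ − β) mod 2π = 3.345025 rad → L = 3.82·(5.917438 + 5.291212 + 3.345025) = 3.82·14.553675 = 55.595038 m
LSR: p² = d² − 2 + 2cos(α−β) + 2d(sin α + sin β) = 20.427370; p = √p² = 4.519665; φ = atan2(−cos α − cos β, d + sin α + sin β) − atan2(−2, p) = 0.413344 rad; t = (φ − α) mod 2π = 0.394834 rad, q = (φ − β) mod 2π = 3.374111 rad → L = 3.82·(0.394834 + 4.519665 + 3.374111) = 3.82·8.288609 = 31.662488 m
RSL: p² = d² − 2 + 2cos(α−β) − 2d(sin α + sin β) = 23.720955; p = √p² = 4.870416; φ = atan2(cos α + cos β, d − sin α − sin β) − atan2(2, p) = -0.386583 rad; t = (α − φ) mod 2π = 0.405093 rad, q = (β − φ) mod 2π = 3.709002 rad → L = 3.82·(0.405093 + 4.870416 + 3.709002) = 3.82·8.984511 = 34.320833 m
RLR: c = (6 − d² + 2cos(α−β) + 2d(sin α − sin β))/8 = -2.499616, |c| > 1 → infeasible
LRL: c = (6 − d² + 2cos(α−β) − 2d(sin α − sin β))/8 = -3.005780, |c| > 1 → infeasible
Shortest: LSR with L = 31.662488 m ≈ 31.6625 m
Convert LSR to answer units (arcs ×180/π): t = 0.394834·180/π = 22.6223°, p = ρ·p = 3.82·4.519665 = 17.2651 m, q = 3.374111·180/π = 193.3223°, L = 31.6625 m.

LSR: t = 22.6223°, p = 17.2651 m, q = 193.3223°, L = 31.6625 m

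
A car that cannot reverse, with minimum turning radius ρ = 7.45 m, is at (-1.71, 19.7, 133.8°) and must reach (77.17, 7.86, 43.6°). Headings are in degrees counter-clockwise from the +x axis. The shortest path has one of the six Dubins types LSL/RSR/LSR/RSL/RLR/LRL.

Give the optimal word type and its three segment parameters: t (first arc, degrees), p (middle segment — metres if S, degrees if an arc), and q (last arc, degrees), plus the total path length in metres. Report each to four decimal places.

RSL: t = 155.8394°, p = 67.7229 m, q = 65.6394°, L = 96.5211 m

Let ψ = atan2(Δy, Δx) = atan2(-11.84, 78.88) = -8.5364° be the start→goal bearing.
Normalize: d = |goal − start| / ρ = 79.763651/7.45 = 10.706530, α = (θ_start − ψ) mod 360° = 142.3364° = 2.484240 rad, β = (θ_goal − ψ) mod 360° = 52.1364° = 0.909953 rad.
Common terms: sin α = 0.611024, cos α = -0.791612, sin β = 0.789475, cos β = 0.613783, cos(α−β) = -0.003491, d² = 114.629791. Work in radians in the unit-radius frame; every candidate has L = ρ·(t + p + q).
LSL: p² = 2 + d² − 2cos(α−β) + 2d(sin α − sin β) = 112.815588; p = √p² = 10.621468; φ = atan2(cos β − cos α, d + sin α − sin β) = 0.132706 rad; t = (φ − α) mod 2π = 3.931651 rad, q = (β − φ) mod 2π = 0.777247 rad → L = 7.45·(3.931651 + 10.621468 + 0.777247) = 7.45·15.330367 = 114.211231 m
RSR: p² = 2 + d² − 2cos(α−β) + 2d(sin β − sin α) = 120.457957; p = √p² = 10.975334; φ = atan2(cos α − cos β, d − sin α + sin β) = -0.128403 rad; t = (α − φ) mod 2π = 2.612643 rad, q = (φ − β) mod 2π = 5.244830 rad → L = 7.45·(2.612643 + 10.975334 + 5.244830) = 7.45·18.832806 = 140.304407 m
LSR: p² = d² − 2 + 2cos(α−β) + 2d(sin α + sin β) = 142.611765; p = √p² = 11.942017; φ = atan2(−cos α − cos β, d + sin α + sin β) − atan2(−2, p) = 0.180623 rad; t = (φ − α) mod 2π = 3.979569 rad, q = (φ − β) mod 2π = 5.553856 rad → L = 7.45·(3.979569 + 11.942017 + 5.553856) = 7.45·21.475441 = 159.992035 m
RSL: p² = d² − 2 + 2cos(α−β) − 2d(sin α + sin β) = 82.633856; p = √p² = 9.090317; φ = atan2(cos α + cos β, d − sin α − sin β) − atan2(2, p) = -0.235671 rad; t = (α − φ) mod 2π = 2.719910 rad, q = (β − φ) mod 2π = 1.145623 rad → L = 7.45·(2.719910 + 9.090317 + 1.145623) = 7.45·12.955850 = 96.521085 m
RLR: c = (6 − d² + 2cos(α−β) + 2d(sin α − sin β))/8 = -14.057245, |c| > 1 → infeasible
LRL: c = (6 − d² + 2cos(α−β) − 2d(sin α − sin β))/8 = -13.101949, |c| > 1 → infeasible
Shortest: RSL with L = 96.521085 m ≈ 96.5211 m
Convert RSL to answer units (arcs ×180/π): t = 2.719910·180/π = 155.8394°, p = ρ·p = 7.45·9.090317 = 67.7229 m, q = 1.145623·180/π = 65.6394°, L = 96.5211 m.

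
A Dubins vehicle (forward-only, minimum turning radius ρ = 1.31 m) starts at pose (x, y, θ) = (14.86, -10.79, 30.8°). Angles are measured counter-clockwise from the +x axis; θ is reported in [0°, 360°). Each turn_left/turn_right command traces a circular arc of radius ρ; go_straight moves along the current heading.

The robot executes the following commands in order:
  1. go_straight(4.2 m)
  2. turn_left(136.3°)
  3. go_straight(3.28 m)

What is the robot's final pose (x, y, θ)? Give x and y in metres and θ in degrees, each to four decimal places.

(14.8921, -5.5050, 167.1000°)

set_pose: (x, y, θ) = (14.8600, -10.7900, 30.8000°), ρ = 1.31
go_straight(4.2): x += 4.2·cos θ, y += 4.2·sin θ → (18.4676, -8.6394, 30.8000°)
turn_left(136.3°): centre at ρ to the left, rotate +136.3° → (18.0893, -6.2372, 167.1000°)
go_straight(3.28): x += 3.28·cos θ, y += 3.28·sin θ → (14.8921, -5.5050, 167.1000°)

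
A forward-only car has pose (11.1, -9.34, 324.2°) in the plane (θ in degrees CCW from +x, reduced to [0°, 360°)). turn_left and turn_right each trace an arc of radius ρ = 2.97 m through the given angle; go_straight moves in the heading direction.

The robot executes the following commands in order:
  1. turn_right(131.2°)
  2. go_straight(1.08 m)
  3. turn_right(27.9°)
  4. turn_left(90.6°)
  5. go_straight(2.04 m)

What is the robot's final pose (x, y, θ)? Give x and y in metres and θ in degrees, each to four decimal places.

(3.4011, -18.9753, 255.7000°)

set_pose: (x, y, θ) = (11.1000, -9.3400, 324.2000°), ρ = 2.97
turn_right(131.2°): centre at ρ to the right, rotate −131.2° → (10.0308, -14.6427, 193.0000°)
go_straight(1.08): x += 1.08·cos θ, y += 1.08·sin θ → (8.9785, -14.8857, 193.0000°)
turn_right(27.9°): centre at ρ to the right, rotate −27.9° → (7.5467, -14.8619, 165.1000°)
turn_left(90.6°): centre at ρ to the left, rotate +90.6° → (3.9050, -16.9985, 255.7000°)
go_straight(2.04): x += 2.04·cos θ, y += 2.04·sin θ → (3.4011, -18.9753, 255.7000°)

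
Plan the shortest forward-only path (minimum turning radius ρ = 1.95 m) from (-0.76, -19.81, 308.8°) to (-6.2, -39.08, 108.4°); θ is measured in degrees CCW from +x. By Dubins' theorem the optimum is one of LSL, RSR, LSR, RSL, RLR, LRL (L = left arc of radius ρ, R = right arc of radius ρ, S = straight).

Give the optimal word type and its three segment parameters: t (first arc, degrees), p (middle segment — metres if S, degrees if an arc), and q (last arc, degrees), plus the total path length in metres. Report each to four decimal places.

RSR: t = 45.5717°, p = 17.5551 m, q = 154.8283°, L = 24.3755 m

Let ψ = atan2(Δy, Δx) = atan2(-19.27, -5.44) = -105.7646° be the start→goal bearing.
Normalize: d = |goal − start| / ρ = 20.023149/1.95 = 10.268282, α = (θ_start − ψ) mod 360° = 54.5646° = 0.952332 rad, β = (θ_goal − ψ) mod 360° = 214.1646° = 3.737877 rad.
Common terms: sin α = 0.814770, cos α = 0.579785, sin β = -0.561572, cos β = -0.827428, cos(α−β) = -0.937282, d² = 105.437607. Work in radians in the unit-radius frame; every candidate has L = ρ·(t + p + q).
LSL: p² = 2 + d² − 2cos(α−β) + 2d(sin α − sin β) = 137.577500; p = √p² = 11.729344; φ = atan2(cos β − cos α, d + sin α − sin β) = -0.120263 rad; t = (φ − α) mod 2π = 5.210590 rad, q = (β − φ) mod 2π = 3.858141 rad → L = 1.95·(5.210590 + 11.729344 + 3.858141) = 1.95·20.798074 = 40.556245 m
RSR: p² = 2 + d² − 2cos(α−β) + 2d(sin β − sin α) = 81.046841; p = √p² = 9.002602; φ = atan2(cos α − cos β, d − sin α + sin β) = 0.156955 rad; t = (α − φ) mod 2π = 0.795376 rad, q = (φ − β) mod 2π = 2.702263 rad → L = 1.95·(0.795376 + 9.002602 + 2.702263) = 1.95·12.500242 = 24.375471 m
LSR: p² = d² − 2 + 2cos(α−β) + 2d(sin α + sin β) = 106.762850; p = √p² = 10.332611; φ = atan2(−cos α − cos β, d + sin α + sin β) − atan2(−2, p) = 0.214730 rad; t = (φ − α) mod 2π = 5.545584 rad, q = (φ − β) mod 2π = 2.760038 rad → L = 1.95·(5.545584 + 10.332611 + 2.760038) = 1.95·18.638233 = 36.344554 m
RSL: p² = d² − 2 + 2cos(α−β) − 2d(sin α + sin β) = 96.363236; p = √p² = 9.816478; φ = atan2(cos α + cos β, d − sin α − sin β) − atan2(2, p) = -0.225710 rad; t = (α − φ) mod 2π = 1.178042 rad, q = (β − φ) mod 2π = 3.963587 rad → L = 1.95·(1.178042 + 9.816478 + 3.963587) = 1.95·14.958107 = 29.168309 m
RLR: c = (6 − d² + 2cos(α−β) + 2d(sin α − sin β))/8 = -9.130855, |c| > 1 → infeasible
LRL: c = (6 − d² + 2cos(α−β) − 2d(sin α − sin β))/8 = -16.197188, |c| > 1 → infeasible
Shortest: RSR with L = 24.375471 m ≈ 24.3755 m
Convert RSR to answer units (arcs ×180/π): t = 0.795376·180/π = 45.5717°, p = ρ·p = 1.95·9.002602 = 17.5551 m, q = 2.702263·180/π = 154.8283°, L = 24.3755 m.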